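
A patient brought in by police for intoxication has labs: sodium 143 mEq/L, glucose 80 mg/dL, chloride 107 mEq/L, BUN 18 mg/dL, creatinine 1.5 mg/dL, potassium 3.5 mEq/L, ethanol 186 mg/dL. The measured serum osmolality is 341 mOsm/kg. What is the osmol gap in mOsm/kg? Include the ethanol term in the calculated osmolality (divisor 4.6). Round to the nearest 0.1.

Calculated osmolality = 2·Na + glucose/18 + BUN/2.8 + ethanol/4.6
= 2·143 + 80/18 + 18/2.8 + 186/4.6
= 286 + 4.44 + 6.43 + 40.43
= 337.3 mOsm/kg ≈ 337.3 mOsm/kg
Osmolar gap = measured − calculated = 341 − 337.3 = 3.7 mOsm/kg

3.7 mOsm/kg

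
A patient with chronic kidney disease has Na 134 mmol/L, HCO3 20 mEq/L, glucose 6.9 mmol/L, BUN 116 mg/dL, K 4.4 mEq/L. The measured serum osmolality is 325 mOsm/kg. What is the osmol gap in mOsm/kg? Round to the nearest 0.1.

8.7 mOsm/kg

Calculated osmolality = 2·Na + glucose + BUN/2.8
= 2·134 + 6.9 + 116/2.8
= 268 + 6.90 + 41.43
= 316.33 mOsm/kg ≈ 316.3 mOsm/kg
Osmolar gap = measured − calculated = 325 − 316.3 = 8.7 mOsm/kg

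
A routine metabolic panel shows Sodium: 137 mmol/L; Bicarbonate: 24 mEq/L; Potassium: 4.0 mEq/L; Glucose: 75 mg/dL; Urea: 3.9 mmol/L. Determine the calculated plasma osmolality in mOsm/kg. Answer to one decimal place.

Calculated osmolality = 2·Na + glucose/18 + urea
= 2·137 + 75/18 + 3.9
= 274 + 4.17 + 3.90
= 282.07 mOsm/kg

282.1 mOsm/kg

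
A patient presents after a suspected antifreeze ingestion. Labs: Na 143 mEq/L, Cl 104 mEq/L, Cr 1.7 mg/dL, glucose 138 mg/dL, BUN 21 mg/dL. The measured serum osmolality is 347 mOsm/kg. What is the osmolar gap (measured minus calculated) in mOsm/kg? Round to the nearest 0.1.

45.8 mOsm/kg

Calculated osmolality = 2·Na + glucose/18 + BUN/2.8
= 2·143 + 138/18 + 21/2.8
= 286 + 7.67 + 7.50
= 301.17 mOsm/kg ≈ 301.2 mOsm/kg
Osmolar gap = measured − calculated = 347 − 301.2 = 45.8 mOsm/kg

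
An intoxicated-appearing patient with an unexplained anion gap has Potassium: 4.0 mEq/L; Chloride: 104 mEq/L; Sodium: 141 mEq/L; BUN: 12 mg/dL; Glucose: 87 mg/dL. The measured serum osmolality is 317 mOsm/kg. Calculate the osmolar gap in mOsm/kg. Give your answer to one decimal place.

25.9 mOsm/kg

Calculated osmolality = 2·Na + glucose/18 + BUN/2.8
= 2·141 + 87/18 + 12/2.8
= 282 + 4.83 + 4.29
= 291.12 mOsm/kg ≈ 291.1 mOsm/kg
Osmolar gap = measured − calculated = 317 − 291.1 = 25.9 mOsm/kg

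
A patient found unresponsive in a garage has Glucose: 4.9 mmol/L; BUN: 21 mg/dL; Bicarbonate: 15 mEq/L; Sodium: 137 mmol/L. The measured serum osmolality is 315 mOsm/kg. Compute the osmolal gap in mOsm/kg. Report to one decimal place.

Calculated osmolality = 2·Na + glucose + BUN/2.8
= 2·137 + 4.9 + 21/2.8
= 274 + 4.90 + 7.50
= 286.4 mOsm/kg ≈ 286.4 mOsm/kg
Osmolar gap = measured − calculated = 315 − 286.4 = 28.6 mOsm/kg

28.6 mOsm/kg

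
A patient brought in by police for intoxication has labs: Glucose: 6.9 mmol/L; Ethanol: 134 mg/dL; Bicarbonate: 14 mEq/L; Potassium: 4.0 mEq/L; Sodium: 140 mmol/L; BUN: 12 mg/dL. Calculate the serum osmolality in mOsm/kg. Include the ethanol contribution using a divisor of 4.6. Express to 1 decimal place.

320.3 mOsm/kg

Calculated osmolality = 2·Na + glucose + BUN/2.8 + ethanol/4.6
= 2·140 + 6.9 + 12/2.8 + 134/4.6
= 280 + 6.90 + 4.29 + 29.13
= 320.32 mOsm/kg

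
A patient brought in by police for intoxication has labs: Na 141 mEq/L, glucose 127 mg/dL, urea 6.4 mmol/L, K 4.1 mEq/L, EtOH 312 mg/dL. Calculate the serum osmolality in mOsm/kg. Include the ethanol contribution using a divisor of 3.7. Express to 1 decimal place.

Calculated osmolality = 2·Na + glucose/18 + urea + ethanol/3.7
= 2·141 + 127/18 + 6.4 + 312/3.7
= 282 + 7.06 + 6.40 + 84.32
= 379.78 mOsm/kg

379.8 mOsm/kg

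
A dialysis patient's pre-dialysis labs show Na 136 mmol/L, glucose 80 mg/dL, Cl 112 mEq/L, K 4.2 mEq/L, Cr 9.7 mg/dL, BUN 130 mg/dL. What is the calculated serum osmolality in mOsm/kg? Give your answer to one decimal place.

322.9 mOsm/kg

Calculated osmolality = 2·Na + glucose/18 + BUN/2.8
= 2·136 + 80/18 + 130/2.8
= 272 + 4.44 + 46.43
= 322.87 mOsm/kg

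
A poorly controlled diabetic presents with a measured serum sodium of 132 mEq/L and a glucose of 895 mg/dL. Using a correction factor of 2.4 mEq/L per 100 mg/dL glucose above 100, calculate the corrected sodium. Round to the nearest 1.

151 mEq/L

Corrected Na = measured Na + 2.4 · (glucose − 100)/100
= 132 + 2.4 · (895 − 100)/100
= 132 + 19.1
= 151.1 mEq/L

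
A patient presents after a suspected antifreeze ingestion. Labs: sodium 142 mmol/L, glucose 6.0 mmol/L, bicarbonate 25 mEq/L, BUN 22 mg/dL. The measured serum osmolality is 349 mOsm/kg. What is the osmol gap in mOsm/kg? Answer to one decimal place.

Calculated osmolality = 2·Na + glucose + BUN/2.8
= 2·142 + 6 + 22/2.8
= 284 + 6 + 7.86
= 297.86 mOsm/kg ≈ 297.9 mOsm/kg
Osmolar gap = measured − calculated = 349 − 297.9 = 51.1 mOsm/kg

51.1 mOsm/kg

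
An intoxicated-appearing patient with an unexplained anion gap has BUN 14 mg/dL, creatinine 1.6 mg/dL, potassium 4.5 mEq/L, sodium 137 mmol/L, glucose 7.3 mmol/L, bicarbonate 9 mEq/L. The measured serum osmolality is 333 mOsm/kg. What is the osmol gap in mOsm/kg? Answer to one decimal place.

46.7 mOsm/kg

Calculated osmolality = 2·Na + glucose + BUN/2.8
= 2·137 + 7.3 + 14/2.8
= 274 + 7.30 + 5
= 286.3 mOsm/kg ≈ 286.3 mOsm/kg
Osmolar gap = measured − calculated = 333 − 286.3 = 46.7 mOsm/kg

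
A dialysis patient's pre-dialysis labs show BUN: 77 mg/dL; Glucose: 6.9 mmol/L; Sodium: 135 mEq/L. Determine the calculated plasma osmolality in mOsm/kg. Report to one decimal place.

Calculated osmolality = 2·Na + glucose + BUN/2.8
= 2·135 + 6.9 + 77/2.8
= 270 + 6.90 + 27.50
= 304.4 mOsm/kg

304.4 mOsm/kg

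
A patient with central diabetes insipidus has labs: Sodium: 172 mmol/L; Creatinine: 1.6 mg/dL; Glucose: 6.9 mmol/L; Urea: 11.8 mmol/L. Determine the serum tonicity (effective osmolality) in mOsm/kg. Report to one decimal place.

350.9 mOsm/kg

Effective osmolality excludes urea (freely permeant across cell membranes):
2·Na + glucose
= 2·172 + 6.9
= 344 + 6.9
= 350.9 mOsm/kg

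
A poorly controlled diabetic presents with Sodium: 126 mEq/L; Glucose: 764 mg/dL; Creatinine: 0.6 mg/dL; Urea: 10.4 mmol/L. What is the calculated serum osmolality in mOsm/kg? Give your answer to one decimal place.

Calculated osmolality = 2·Na + glucose/18 + urea
= 2·126 + 764/18 + 10.4
= 252 + 42.44 + 10.40
= 304.84 mOsm/kg

304.8 mOsm/kg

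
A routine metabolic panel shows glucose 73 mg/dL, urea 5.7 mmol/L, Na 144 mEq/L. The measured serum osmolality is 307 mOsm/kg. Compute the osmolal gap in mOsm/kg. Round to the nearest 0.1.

9.2 mOsm/kg

Calculated osmolality = 2·Na + glucose/18 + urea
= 2·144 + 73/18 + 5.7
= 288 + 4.06 + 5.70
= 297.76 mOsm/kg ≈ 297.8 mOsm/kg
Osmolar gap = measured − calculated = 307 − 297.8 = 9.2 mOsm/kg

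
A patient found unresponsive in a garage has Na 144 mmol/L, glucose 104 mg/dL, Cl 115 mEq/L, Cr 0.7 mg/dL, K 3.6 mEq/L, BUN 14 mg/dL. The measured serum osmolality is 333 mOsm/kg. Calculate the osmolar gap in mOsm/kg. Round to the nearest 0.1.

34.2 mOsm/kg

Calculated osmolality = 2·Na + glucose/18 + BUN/2.8
= 2·144 + 104/18 + 14/2.8
= 288 + 5.78 + 5
= 298.78 mOsm/kg ≈ 298.8 mOsm/kg
Osmolar gap = measured − calculated = 333 − 298.8 = 34.2 mOsm/kg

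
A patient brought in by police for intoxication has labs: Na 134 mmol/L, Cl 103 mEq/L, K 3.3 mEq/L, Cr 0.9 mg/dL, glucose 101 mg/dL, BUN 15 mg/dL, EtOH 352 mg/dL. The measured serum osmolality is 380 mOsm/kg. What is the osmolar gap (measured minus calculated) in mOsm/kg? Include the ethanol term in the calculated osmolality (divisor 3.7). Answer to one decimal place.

5.9 mOsm/kg

Calculated osmolality = 2·Na + glucose/18 + BUN/2.8 + ethanol/3.7
= 2·134 + 101/18 + 15/2.8 + 352/3.7
= 268 + 5.61 + 5.36 + 95.14
= 374.11 mOsm/kg ≈ 374.1 mOsm/kg
Osmolar gap = measured − calculated = 380 − 374.1 = 5.9 mOsm/kg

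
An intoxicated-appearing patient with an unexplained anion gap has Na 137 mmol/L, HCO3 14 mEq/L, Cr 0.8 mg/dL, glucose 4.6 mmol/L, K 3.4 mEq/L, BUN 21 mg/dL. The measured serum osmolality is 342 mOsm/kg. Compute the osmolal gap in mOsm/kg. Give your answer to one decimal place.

55.9 mOsm/kg

Calculated osmolality = 2·Na + glucose + BUN/2.8
= 2·137 + 4.6 + 21/2.8
= 274 + 4.60 + 7.50
= 286.1 mOsm/kg ≈ 286.1 mOsm/kg
Osmolar gap = measured − calculated = 342 − 286.1 = 55.9 mOsm/kg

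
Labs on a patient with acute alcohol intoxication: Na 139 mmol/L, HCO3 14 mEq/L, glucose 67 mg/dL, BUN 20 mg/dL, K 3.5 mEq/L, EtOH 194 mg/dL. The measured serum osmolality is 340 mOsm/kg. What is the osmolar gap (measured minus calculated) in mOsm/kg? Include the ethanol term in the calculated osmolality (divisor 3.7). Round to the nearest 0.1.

Calculated osmolality = 2·Na + glucose/18 + BUN/2.8 + ethanol/3.7
= 2·139 + 67/18 + 20/2.8 + 194/3.7
= 278 + 3.72 + 7.14 + 52.43
= 341.29 mOsm/kg ≈ 341.3 mOsm/kg
Osmolar gap = measured − calculated = 340 − 341.3 = -1.3 mOsm/kg

-1.3 mOsm/kg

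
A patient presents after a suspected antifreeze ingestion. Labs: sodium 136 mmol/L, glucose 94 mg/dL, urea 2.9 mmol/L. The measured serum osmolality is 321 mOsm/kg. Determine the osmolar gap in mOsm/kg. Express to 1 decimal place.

Calculated osmolality = 2·Na + glucose/18 + urea
= 2·136 + 94/18 + 2.9
= 272 + 5.22 + 2.90
= 280.12 mOsm/kg ≈ 280.1 mOsm/kg
Osmolar gap = measured − calculated = 321 − 280.1 = 40.9 mOsm/kg

40.9 mOsm/kg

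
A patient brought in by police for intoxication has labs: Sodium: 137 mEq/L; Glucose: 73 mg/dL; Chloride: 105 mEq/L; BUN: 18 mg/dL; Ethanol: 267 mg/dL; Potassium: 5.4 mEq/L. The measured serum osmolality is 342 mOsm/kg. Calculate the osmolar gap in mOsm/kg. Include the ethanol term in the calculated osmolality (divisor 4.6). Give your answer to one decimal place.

Calculated osmolality = 2·Na + glucose/18 + BUN/2.8 + ethanol/4.6
= 2·137 + 73/18 + 18/2.8 + 267/4.6
= 274 + 4.06 + 6.43 + 58.04
= 342.53 mOsm/kg ≈ 342.5 mOsm/kg
Osmolar gap = measured − calculated = 342 − 342.5 = -0.5 mOsm/kg

-0.5 mOsm/kg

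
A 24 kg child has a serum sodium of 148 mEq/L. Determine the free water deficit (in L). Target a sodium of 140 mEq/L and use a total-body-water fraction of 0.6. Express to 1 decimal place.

TBW = 0.6 · 24 = 14.4 L
Free water deficit = TBW · (Na/140 − 1)
= 14.4 · (148/140 − 1)
= 14.4 · 0.0571
= 0.82 L

0.8 L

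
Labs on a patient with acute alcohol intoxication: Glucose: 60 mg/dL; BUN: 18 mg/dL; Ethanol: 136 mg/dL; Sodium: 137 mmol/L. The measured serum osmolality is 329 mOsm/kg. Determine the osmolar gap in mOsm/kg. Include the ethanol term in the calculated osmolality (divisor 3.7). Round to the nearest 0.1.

8.5 mOsm/kg

Calculated osmolality = 2·Na + glucose/18 + BUN/2.8 + ethanol/3.7
= 2·137 + 60/18 + 18/2.8 + 136/3.7
= 274 + 3.33 + 6.43 + 36.76
= 320.52 mOsm/kg ≈ 320.5 mOsm/kg
Osmolar gap = measured − calculated = 329 − 320.5 = 8.5 mOsm/kg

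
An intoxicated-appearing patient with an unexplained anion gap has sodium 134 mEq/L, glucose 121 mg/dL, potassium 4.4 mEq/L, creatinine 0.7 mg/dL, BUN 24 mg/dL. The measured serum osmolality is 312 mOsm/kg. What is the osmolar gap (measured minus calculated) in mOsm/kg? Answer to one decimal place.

28.7 mOsm/kg

Calculated osmolality = 2·Na + glucose/18 + BUN/2.8
= 2·134 + 121/18 + 24/2.8
= 268 + 6.72 + 8.57
= 283.29 mOsm/kg ≈ 283.3 mOsm/kg
Osmolar gap = measured − calculated = 312 − 283.3 = 28.7 mOsm/kg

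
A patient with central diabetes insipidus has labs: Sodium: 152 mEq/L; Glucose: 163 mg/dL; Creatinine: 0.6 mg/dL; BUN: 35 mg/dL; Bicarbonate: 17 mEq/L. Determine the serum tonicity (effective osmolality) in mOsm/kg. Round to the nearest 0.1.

313.1 mOsm/kg

Effective osmolality excludes urea (freely permeant across cell membranes):
2·Na + glucose/18
= 2·152 + 163/18
= 304 + 9.06
= 313.06 mOsm/kg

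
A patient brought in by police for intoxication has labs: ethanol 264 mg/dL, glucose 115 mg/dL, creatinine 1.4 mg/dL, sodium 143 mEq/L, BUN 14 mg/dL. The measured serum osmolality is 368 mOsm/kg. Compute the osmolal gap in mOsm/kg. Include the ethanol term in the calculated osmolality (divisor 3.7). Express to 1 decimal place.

-0.7 mOsm/kg

Calculated osmolality = 2·Na + glucose/18 + BUN/2.8 + ethanol/3.7
= 2·143 + 115/18 + 14/2.8 + 264/3.7
= 286 + 6.39 + 5 + 71.35
= 368.74 mOsm/kg ≈ 368.7 mOsm/kg
Osmolar gap = measured − calculated = 368 − 368.7 = -0.7 mOsm/kg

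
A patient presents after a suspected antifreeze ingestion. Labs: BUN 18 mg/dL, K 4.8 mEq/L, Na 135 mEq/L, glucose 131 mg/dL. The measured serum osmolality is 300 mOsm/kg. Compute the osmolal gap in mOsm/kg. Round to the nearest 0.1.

16.3 mOsm/kg

Calculated osmolality = 2·Na + glucose/18 + BUN/2.8
= 2·135 + 131/18 + 18/2.8
= 270 + 7.28 + 6.43
= 283.71 mOsm/kg ≈ 283.7 mOsm/kg
Osmolar gap = measured − calculated = 300 − 283.7 = 16.3 mOsm/kg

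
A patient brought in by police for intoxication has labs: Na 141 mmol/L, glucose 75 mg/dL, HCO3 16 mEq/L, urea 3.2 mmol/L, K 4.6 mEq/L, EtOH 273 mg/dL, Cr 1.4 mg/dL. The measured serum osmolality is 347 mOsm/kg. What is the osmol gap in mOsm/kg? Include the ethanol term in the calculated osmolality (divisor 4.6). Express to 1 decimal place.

Calculated osmolality = 2·Na + glucose/18 + urea + ethanol/4.6
= 2·141 + 75/18 + 3.2 + 273/4.6
= 282 + 4.17 + 3.20 + 59.35
= 348.72 mOsm/kg ≈ 348.7 mOsm/kg
Osmolar gap = measured − calculated = 347 − 348.7 = -1.7 mOsm/kg

-1.7 mOsm/kg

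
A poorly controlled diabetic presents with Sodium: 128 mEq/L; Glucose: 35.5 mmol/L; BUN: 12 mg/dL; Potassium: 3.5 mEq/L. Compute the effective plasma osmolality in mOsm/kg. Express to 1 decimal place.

291.5 mOsm/kg

Effective osmolality excludes urea (freely permeant across cell membranes):
2·Na + glucose
= 2·128 + 35.5
= 256 + 35.5
= 291.5 mOsm/kg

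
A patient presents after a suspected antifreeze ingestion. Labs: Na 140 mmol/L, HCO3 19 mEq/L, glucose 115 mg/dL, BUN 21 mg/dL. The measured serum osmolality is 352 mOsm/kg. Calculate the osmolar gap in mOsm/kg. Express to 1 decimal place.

58.1 mOsm/kg

Calculated osmolality = 2·Na + glucose/18 + BUN/2.8
= 2·140 + 115/18 + 21/2.8
= 280 + 6.39 + 7.50
= 293.89 mOsm/kg ≈ 293.9 mOsm/kg
Osmolar gap = measured − calculated = 352 − 293.9 = 58.1 mOsm/kg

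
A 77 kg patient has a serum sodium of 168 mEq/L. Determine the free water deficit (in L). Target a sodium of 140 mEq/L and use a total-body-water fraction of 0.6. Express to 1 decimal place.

TBW = 0.6 · 77 = 46.2 L
Free water deficit = TBW · (Na/140 − 1)
= 46.2 · (168/140 − 1)
= 46.2 · 0.2
= 9.24 L

9.2 L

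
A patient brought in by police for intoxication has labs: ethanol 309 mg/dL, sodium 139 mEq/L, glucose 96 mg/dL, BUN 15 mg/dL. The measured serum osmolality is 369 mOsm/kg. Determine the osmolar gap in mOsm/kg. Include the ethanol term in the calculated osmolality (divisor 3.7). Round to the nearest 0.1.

-3.2 mOsm/kg

Calculated osmolality = 2·Na + glucose/18 + BUN/2.8 + ethanol/3.7
= 2·139 + 96/18 + 15/2.8 + 309/3.7
= 278 + 5.33 + 5.36 + 83.51
= 372.2 mOsm/kg ≈ 372.2 mOsm/kg
Osmolar gap = measured − calculated = 369 − 372.2 = -3.2 mOsm/kg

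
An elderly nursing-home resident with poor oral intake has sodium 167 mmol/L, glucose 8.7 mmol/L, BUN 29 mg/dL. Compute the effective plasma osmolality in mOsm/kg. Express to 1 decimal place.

Effective osmolality excludes urea (freely permeant across cell membranes):
2·Na + glucose
= 2·167 + 8.7
= 334 + 8.7
= 342.7 mOsm/kg

342.7 mOsm/kg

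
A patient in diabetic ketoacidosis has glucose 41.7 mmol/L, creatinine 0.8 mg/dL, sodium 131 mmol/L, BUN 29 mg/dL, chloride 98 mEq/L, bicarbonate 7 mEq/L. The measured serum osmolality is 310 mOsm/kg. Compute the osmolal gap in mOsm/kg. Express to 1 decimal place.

-4.1 mOsm/kg

Calculated osmolality = 2·Na + glucose + BUN/2.8
= 2·131 + 41.7 + 29/2.8
= 262 + 41.70 + 10.36
= 314.06 mOsm/kg ≈ 314.1 mOsm/kg
Osmolar gap = measured − calculated = 310 − 314.1 = -4.1 mOsm/kg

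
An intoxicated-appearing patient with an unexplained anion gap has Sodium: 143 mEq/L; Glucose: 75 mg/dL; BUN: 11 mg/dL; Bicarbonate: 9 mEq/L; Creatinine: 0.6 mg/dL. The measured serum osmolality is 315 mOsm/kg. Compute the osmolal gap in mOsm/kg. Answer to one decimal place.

20.9 mOsm/kg

Calculated osmolality = 2·Na + glucose/18 + BUN/2.8
= 2·143 + 75/18 + 11/2.8
= 286 + 4.17 + 3.93
= 294.1 mOsm/kg ≈ 294.1 mOsm/kg
Osmolar gap = measured − calculated = 315 − 294.1 = 20.9 mOsm/kg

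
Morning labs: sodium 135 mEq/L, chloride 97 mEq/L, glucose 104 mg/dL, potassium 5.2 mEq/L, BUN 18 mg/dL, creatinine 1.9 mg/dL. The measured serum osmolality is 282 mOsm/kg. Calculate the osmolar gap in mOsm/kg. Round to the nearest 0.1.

-0.2 mOsm/kg

Calculated osmolality = 2·Na + glucose/18 + BUN/2.8
= 2·135 + 104/18 + 18/2.8
= 270 + 5.78 + 6.43
= 282.21 mOsm/kg ≈ 282.2 mOsm/kg
Osmolar gap = measured − calculated = 282 − 282.2 = -0.2 mOsm/kg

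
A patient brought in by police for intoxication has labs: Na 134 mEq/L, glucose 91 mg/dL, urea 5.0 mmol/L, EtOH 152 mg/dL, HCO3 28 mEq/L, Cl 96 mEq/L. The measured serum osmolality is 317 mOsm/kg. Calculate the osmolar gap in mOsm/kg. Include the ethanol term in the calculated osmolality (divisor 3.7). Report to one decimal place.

Calculated osmolality = 2·Na + glucose/18 + urea + ethanol/3.7
= 2·134 + 91/18 + 5 + 152/3.7
= 268 + 5.06 + 5 + 41.08
= 319.14 mOsm/kg ≈ 319.1 mOsm/kg
Osmolar gap = measured − calculated = 317 − 319.1 = -2.1 mOsm/kg

-2.1 mOsm/kg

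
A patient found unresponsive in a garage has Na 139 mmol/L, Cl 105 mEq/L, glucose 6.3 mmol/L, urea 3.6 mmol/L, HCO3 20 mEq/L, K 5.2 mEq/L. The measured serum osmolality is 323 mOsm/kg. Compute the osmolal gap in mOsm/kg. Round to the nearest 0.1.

35.1 mOsm/kg

Calculated osmolality = 2·Na + glucose + urea
= 2·139 + 6.3 + 3.6
= 278 + 6.30 + 3.60
= 287.9 mOsm/kg ≈ 287.9 mOsm/kg
Osmolar gap = measured − calculated = 323 − 287.9 = 35.1 mOsm/kg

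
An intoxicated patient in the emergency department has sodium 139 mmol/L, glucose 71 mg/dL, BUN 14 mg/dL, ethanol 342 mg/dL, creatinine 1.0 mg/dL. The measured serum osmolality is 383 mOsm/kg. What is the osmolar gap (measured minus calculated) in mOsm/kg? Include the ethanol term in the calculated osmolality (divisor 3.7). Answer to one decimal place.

Calculated osmolality = 2·Na + glucose/18 + BUN/2.8 + ethanol/3.7
= 2·139 + 71/18 + 14/2.8 + 342/3.7
= 278 + 3.94 + 5 + 92.43
= 379.37 mOsm/kg ≈ 379.4 mOsm/kg
Osmolar gap = measured − calculated = 383 − 379.4 = 3.6 mOsm/kg

3.6 mOsm/kg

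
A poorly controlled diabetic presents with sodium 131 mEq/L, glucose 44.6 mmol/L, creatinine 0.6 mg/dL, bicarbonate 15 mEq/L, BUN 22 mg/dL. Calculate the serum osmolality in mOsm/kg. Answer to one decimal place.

Calculated osmolality = 2·Na + glucose + BUN/2.8
= 2·131 + 44.6 + 22/2.8
= 262 + 44.60 + 7.86
= 314.46 mOsm/kg

314.5 mOsm/kg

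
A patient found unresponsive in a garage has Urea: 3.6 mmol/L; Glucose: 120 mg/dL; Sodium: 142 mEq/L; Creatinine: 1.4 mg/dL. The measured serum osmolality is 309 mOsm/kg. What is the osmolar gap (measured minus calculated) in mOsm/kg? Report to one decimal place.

14.7 mOsm/kg

Calculated osmolality = 2·Na + glucose/18 + urea
= 2·142 + 120/18 + 3.6
= 284 + 6.67 + 3.60
= 294.27 mOsm/kg ≈ 294.3 mOsm/kg
Osmolar gap = measured − calculated = 309 − 294.3 = 14.7 mOsm/kg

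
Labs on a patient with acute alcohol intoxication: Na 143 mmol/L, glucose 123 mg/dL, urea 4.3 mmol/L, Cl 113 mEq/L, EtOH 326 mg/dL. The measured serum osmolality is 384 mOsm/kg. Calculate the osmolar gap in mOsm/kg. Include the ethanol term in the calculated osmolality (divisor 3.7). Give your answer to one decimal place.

-1.2 mOsm/kg

Calculated osmolality = 2·Na + glucose/18 + urea + ethanol/3.7
= 2·143 + 123/18 + 4.3 + 326/3.7
= 286 + 6.83 + 4.30 + 88.11
= 385.24 mOsm/kg ≈ 385.2 mOsm/kg
Osmolar gap = measured − calculated = 384 − 385.2 = -1.2 mOsm/kg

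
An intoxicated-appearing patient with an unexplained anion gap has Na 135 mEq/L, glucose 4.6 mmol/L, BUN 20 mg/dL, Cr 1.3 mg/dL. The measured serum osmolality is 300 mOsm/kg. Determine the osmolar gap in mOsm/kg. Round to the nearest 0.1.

18.3 mOsm/kg

Calculated osmolality = 2·Na + glucose + BUN/2.8
= 2·135 + 4.6 + 20/2.8
= 270 + 4.60 + 7.14
= 281.74 mOsm/kg ≈ 281.7 mOsm/kg
Osmolar gap = measured − calculated = 300 − 281.7 = 18.3 mOsm/kg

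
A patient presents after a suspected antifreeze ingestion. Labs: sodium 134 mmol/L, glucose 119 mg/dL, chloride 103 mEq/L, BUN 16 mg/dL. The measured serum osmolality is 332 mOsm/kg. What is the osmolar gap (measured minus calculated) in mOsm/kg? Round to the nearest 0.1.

51.7 mOsm/kg

Calculated osmolality = 2·Na + glucose/18 + BUN/2.8
= 2·134 + 119/18 + 16/2.8
= 268 + 6.61 + 5.71
= 280.32 mOsm/kg ≈ 280.3 mOsm/kg
Osmolar gap = measured − calculated = 332 − 280.3 = 51.7 mOsm/kg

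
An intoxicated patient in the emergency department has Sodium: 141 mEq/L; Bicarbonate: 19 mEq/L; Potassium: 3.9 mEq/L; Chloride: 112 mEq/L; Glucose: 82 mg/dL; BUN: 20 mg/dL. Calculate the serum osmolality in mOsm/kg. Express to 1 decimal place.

Calculated osmolality = 2·Na + glucose/18 + BUN/2.8
= 2·141 + 82/18 + 20/2.8
= 282 + 4.56 + 7.14
= 293.7 mOsm/kg

293.7 mOsm/kg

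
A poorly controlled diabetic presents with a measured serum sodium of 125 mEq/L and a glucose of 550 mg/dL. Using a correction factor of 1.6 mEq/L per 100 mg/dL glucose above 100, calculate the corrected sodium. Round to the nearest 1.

Corrected Na = measured Na + 1.6 · (glucose − 100)/100
= 125 + 1.6 · (550 − 100)/100
= 125 + 7.2
= 132.2 mEq/L

132 mEq/L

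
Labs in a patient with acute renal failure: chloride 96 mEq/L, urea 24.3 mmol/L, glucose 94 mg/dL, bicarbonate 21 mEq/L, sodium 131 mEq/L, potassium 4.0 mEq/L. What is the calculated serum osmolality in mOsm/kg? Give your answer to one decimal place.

291.5 mOsm/kg

Calculated osmolality = 2·Na + glucose/18 + urea
= 2·131 + 94/18 + 24.3
= 262 + 5.22 + 24.30
= 291.52 mOsm/kg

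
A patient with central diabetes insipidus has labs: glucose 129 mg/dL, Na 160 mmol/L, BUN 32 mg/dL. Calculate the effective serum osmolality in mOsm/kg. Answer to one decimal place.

327.2 mOsm/kg

Effective osmolality excludes urea (freely permeant across cell membranes):
2·Na + glucose/18
= 2·160 + 129/18
= 320 + 7.17
= 327.17 mOsm/kg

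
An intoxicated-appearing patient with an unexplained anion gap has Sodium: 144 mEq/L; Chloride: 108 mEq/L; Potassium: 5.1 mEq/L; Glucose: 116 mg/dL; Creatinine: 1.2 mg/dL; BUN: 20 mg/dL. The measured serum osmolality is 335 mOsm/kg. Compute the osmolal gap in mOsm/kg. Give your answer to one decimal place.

Calculated osmolality = 2·Na + glucose/18 + BUN/2.8
= 2·144 + 116/18 + 20/2.8
= 288 + 6.44 + 7.14
= 301.58 mOsm/kg ≈ 301.6 mOsm/kg
Osmolar gap = measured − calculated = 335 − 301.6 = 33.4 mOsm/kg

33.4 mOsm/kg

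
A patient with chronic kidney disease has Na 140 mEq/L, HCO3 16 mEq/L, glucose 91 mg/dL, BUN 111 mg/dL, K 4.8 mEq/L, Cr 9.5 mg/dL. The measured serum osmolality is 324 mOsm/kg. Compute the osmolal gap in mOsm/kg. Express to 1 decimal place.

-0.7 mOsm/kg

Calculated osmolality = 2·Na + glucose/18 + BUN/2.8
= 2·140 + 91/18 + 111/2.8
= 280 + 5.06 + 39.64
= 324.7 mOsm/kg ≈ 324.7 mOsm/kg
Osmolar gap = measured − calculated = 324 − 324.7 = -0.7 mOsm/kg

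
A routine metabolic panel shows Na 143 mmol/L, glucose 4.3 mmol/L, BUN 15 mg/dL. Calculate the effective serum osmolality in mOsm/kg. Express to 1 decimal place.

Effective osmolality excludes urea (freely permeant across cell membranes):
2·Na + glucose
= 2·143 + 4.3
= 286 + 4.3
= 290.3 mOsm/kg

290.3 mOsm/kg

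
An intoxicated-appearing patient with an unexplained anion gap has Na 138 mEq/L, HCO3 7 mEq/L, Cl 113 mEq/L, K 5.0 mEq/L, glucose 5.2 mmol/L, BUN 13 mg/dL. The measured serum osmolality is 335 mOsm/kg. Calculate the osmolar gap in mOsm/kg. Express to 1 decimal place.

Calculated osmolality = 2·Na + glucose + BUN/2.8
= 2·138 + 5.2 + 13/2.8
= 276 + 5.20 + 4.64
= 285.84 mOsm/kg ≈ 285.8 mOsm/kg
Osmolar gap = measured − calculated = 335 − 285.8 = 49.2 mOsm/kg

49.2 mOsm/kg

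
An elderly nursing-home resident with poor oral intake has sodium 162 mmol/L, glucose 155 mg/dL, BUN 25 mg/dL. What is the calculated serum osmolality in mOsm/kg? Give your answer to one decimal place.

341.5 mOsm/kg

Calculated osmolality = 2·Na + glucose/18 + BUN/2.8
= 2·162 + 155/18 + 25/2.8
= 324 + 8.61 + 8.93
= 341.54 mOsm/kg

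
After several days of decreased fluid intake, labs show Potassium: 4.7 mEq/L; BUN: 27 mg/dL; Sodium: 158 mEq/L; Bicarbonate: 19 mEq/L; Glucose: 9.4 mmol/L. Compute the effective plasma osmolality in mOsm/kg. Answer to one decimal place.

325.4 mOsm/kg

Effective osmolality excludes urea (freely permeant across cell membranes):
2·Na + glucose
= 2·158 + 9.4
= 316 + 9.4
= 325.4 mOsm/kg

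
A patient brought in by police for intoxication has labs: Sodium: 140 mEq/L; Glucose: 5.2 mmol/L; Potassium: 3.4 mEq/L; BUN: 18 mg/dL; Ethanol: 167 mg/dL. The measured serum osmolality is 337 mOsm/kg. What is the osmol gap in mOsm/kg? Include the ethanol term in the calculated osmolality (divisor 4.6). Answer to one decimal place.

Calculated osmolality = 2·Na + glucose + BUN/2.8 + ethanol/4.6
= 2·140 + 5.2 + 18/2.8 + 167/4.6
= 280 + 5.20 + 6.43 + 36.30
= 327.93 mOsm/kg ≈ 327.9 mOsm/kg
Osmolar gap = measured − calculated = 337 − 327.9 = 9.1 mOsm/kg

9.1 mOsm/kg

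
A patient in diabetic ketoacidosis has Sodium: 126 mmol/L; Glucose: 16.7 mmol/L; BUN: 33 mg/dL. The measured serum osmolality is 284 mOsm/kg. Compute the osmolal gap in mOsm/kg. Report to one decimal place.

Calculated osmolality = 2·Na + glucose + BUN/2.8
= 2·126 + 16.7 + 33/2.8
= 252 + 16.70 + 11.79
= 280.49 mOsm/kg ≈ 280.5 mOsm/kg
Osmolar gap = measured − calculated = 284 − 280.5 = 3.5 mOsm/kg

3.5 mOsm/kg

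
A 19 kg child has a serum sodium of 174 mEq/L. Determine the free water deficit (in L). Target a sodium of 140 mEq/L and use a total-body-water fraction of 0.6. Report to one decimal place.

2.8 L

TBW = 0.6 · 19 = 11.4 L
Free water deficit = TBW · (Na/140 − 1)
= 11.4 · (174/140 − 1)
= 11.4 · 0.2429
= 2.77 L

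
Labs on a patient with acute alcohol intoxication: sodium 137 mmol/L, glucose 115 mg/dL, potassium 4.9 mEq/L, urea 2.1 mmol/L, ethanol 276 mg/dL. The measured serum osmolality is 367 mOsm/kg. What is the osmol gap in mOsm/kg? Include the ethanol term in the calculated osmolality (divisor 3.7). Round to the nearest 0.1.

Calculated osmolality = 2·Na + glucose/18 + urea + ethanol/3.7
= 2·137 + 115/18 + 2.1 + 276/3.7
= 274 + 6.39 + 2.10 + 74.59
= 357.08 mOsm/kg ≈ 357.1 mOsm/kg
Osmolar gap = measured − calculated = 367 − 357.1 = 9.9 mOsm/kg

9.9 mOsm/kg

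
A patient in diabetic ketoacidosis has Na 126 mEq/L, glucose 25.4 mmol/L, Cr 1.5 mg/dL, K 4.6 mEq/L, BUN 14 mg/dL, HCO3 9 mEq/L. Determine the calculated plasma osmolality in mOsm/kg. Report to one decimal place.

282.4 mOsm/kg

Calculated osmolality = 2·Na + glucose + BUN/2.8
= 2·126 + 25.4 + 14/2.8
= 252 + 25.40 + 5
= 282.4 mOsm/kg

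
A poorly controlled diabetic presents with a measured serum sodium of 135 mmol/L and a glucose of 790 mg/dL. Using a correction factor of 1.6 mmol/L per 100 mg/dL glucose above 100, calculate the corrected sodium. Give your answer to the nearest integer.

Corrected Na = measured Na + 1.6 · (glucose − 100)/100
= 135 + 1.6 · (790 − 100)/100
= 135 + 11
= 146 mmol/L

146 mmol/L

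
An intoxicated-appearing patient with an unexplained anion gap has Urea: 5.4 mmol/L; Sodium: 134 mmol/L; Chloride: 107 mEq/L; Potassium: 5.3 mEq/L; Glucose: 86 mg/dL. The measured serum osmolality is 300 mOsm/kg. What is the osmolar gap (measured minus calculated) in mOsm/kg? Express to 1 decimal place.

21.8 mOsm/kg

Calculated osmolality = 2·Na + glucose/18 + urea
= 2·134 + 86/18 + 5.4
= 268 + 4.78 + 5.40
= 278.18 mOsm/kg ≈ 278.2 mOsm/kg
Osmolar gap = measured − calculated = 300 − 278.2 = 21.8 mOsm/kg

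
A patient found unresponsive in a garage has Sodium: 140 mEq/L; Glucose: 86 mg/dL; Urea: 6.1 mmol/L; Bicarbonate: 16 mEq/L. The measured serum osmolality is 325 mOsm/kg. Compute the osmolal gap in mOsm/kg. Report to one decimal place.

Calculated osmolality = 2·Na + glucose/18 + urea
= 2·140 + 86/18 + 6.1
= 280 + 4.78 + 6.10
= 290.88 mOsm/kg ≈ 290.9 mOsm/kg
Osmolar gap = measured − calculated = 325 − 290.9 = 34.1 mOsm/kg

34.1 mOsm/kg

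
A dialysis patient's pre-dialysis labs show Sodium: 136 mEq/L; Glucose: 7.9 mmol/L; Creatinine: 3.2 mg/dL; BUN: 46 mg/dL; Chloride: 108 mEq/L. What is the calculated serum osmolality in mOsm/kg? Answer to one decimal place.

296.3 mOsm/kg

Calculated osmolality = 2·Na + glucose + BUN/2.8
= 2·136 + 7.9 + 46/2.8
= 272 + 7.90 + 16.43
= 296.33 mOsm/kg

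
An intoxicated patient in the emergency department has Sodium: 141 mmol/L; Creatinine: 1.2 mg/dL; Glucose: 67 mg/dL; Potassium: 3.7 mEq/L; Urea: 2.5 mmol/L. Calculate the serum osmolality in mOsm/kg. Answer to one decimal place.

Calculated osmolality = 2·Na + glucose/18 + urea
= 2·141 + 67/18 + 2.5
= 282 + 3.72 + 2.50
= 288.22 mOsm/kg

288.2 mOsm/kg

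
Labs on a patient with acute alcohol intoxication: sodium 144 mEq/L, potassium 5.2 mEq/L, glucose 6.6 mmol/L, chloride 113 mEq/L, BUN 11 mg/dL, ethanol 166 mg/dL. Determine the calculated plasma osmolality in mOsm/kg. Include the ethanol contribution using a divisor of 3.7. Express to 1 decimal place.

343.4 mOsm/kg

Calculated osmolality = 2·Na + glucose + BUN/2.8 + ethanol/3.7
= 2·144 + 6.6 + 11/2.8 + 166/3.7
= 288 + 6.60 + 3.93 + 44.86
= 343.39 mOsm/kg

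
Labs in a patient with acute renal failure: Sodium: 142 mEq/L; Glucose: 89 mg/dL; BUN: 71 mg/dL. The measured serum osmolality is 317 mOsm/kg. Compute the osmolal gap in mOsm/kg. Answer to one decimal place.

Calculated osmolality = 2·Na + glucose/18 + BUN/2.8
= 2·142 + 89/18 + 71/2.8
= 284 + 4.94 + 25.36
= 314.3 mOsm/kg ≈ 314.3 mOsm/kg
Osmolar gap = measured − calculated = 317 − 314.3 = 2.7 mOsm/kg

2.7 mOsm/kg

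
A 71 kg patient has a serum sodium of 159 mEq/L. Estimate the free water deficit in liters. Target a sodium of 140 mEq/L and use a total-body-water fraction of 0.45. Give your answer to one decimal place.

TBW = 0.45 · 71 = 31.95 L
Free water deficit = TBW · (Na/140 − 1)
= 31.95 · (159/140 − 1)
= 31.95 · 0.1357
= 4.34 L

4.3 L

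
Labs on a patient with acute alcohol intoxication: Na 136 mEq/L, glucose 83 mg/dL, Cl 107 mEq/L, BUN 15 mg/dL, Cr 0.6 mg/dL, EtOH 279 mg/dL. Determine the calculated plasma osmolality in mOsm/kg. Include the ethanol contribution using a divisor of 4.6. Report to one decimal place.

342.6 mOsm/kg

Calculated osmolality = 2·Na + glucose/18 + BUN/2.8 + ethanol/4.6
= 2·136 + 83/18 + 15/2.8 + 279/4.6
= 272 + 4.61 + 5.36 + 60.65
= 342.62 mOsm/kg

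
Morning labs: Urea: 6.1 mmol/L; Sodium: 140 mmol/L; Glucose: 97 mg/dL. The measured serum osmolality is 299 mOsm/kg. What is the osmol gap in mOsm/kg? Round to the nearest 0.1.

7.5 mOsm/kg

Calculated osmolality = 2·Na + glucose/18 + urea
= 2·140 + 97/18 + 6.1
= 280 + 5.39 + 6.10
= 291.49 mOsm/kg ≈ 291.5 mOsm/kg
Osmolar gap = measured − calculated = 299 − 291.5 = 7.5 mOsm/kg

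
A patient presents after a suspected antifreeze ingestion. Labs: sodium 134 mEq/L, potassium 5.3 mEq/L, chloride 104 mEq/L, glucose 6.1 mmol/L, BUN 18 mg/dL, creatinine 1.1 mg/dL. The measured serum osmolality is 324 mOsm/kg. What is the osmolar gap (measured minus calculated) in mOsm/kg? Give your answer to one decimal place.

43.5 mOsm/kg

Calculated osmolality = 2·Na + glucose + BUN/2.8
= 2·134 + 6.1 + 18/2.8
= 268 + 6.10 + 6.43
= 280.53 mOsm/kg ≈ 280.5 mOsm/kg
Osmolar gap = measured − calculated = 324 − 280.5 = 43.5 mOsm/kg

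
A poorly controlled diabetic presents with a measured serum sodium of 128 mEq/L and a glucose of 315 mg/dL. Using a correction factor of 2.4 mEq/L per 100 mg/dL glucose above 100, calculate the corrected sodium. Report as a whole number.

133 mEq/L

Corrected Na = measured Na + 2.4 · (glucose − 100)/100
= 128 + 2.4 · (315 − 100)/100
= 128 + 5.2
= 133.2 mEq/L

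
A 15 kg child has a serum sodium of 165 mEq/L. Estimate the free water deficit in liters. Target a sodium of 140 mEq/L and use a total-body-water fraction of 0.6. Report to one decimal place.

TBW = 0.6 · 15 = 9 L
Free water deficit = TBW · (Na/140 − 1)
= 9 · (165/140 − 1)
= 9 · 0.1786
= 1.61 L

1.6 L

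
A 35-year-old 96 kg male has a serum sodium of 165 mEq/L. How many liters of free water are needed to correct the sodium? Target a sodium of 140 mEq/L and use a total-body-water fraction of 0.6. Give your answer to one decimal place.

10.3 L

TBW = 0.6 · 96 = 57.6 L
Free water deficit = TBW · (Na/140 − 1)
= 57.6 · (165/140 − 1)
= 57.6 · 0.1786
= 10.29 L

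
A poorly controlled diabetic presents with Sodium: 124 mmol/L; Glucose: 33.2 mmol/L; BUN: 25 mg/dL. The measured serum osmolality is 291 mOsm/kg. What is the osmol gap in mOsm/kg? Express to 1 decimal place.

0.9 mOsm/kg

Calculated osmolality = 2·Na + glucose + BUN/2.8
= 2·124 + 33.2 + 25/2.8
= 248 + 33.20 + 8.93
= 290.13 mOsm/kg ≈ 290.1 mOsm/kg
Osmolar gap = measured − calculated = 291 − 290.1 = 0.9 mOsm/kg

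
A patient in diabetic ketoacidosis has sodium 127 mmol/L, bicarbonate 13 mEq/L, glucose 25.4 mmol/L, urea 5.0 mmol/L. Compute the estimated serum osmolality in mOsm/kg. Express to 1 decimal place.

Calculated osmolality = 2·Na + glucose + urea
= 2·127 + 25.4 + 5
= 254 + 25.40 + 5
= 284.4 mOsm/kg

284.4 mOsm/kg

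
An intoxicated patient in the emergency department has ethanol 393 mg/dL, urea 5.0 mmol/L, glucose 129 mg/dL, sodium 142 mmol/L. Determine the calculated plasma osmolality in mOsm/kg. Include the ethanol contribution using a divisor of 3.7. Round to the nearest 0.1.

Calculated osmolality = 2·Na + glucose/18 + urea + ethanol/3.7
= 2·142 + 129/18 + 5 + 393/3.7
= 284 + 7.17 + 5 + 106.22
= 402.39 mOsm/kg

402.4 mOsm/kg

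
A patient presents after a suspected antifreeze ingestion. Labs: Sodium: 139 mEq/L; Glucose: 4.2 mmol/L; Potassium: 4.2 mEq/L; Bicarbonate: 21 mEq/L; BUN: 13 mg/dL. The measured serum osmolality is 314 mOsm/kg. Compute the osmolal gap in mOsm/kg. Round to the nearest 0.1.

27.2 mOsm/kg

Calculated osmolality = 2·Na + glucose + BUN/2.8
= 2·139 + 4.2 + 13/2.8
= 278 + 4.20 + 4.64
= 286.84 mOsm/kg ≈ 286.8 mOsm/kg
Osmolar gap = measured − calculated = 314 − 286.8 = 27.2 mOsm/kg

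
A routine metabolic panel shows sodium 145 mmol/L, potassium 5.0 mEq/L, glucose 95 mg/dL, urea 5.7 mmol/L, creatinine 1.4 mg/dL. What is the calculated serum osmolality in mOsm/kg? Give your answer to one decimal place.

Calculated osmolality = 2·Na + glucose/18 + urea
= 2·145 + 95/18 + 5.7
= 290 + 5.28 + 5.70
= 300.98 mOsm/kg

301.0 mOsm/kg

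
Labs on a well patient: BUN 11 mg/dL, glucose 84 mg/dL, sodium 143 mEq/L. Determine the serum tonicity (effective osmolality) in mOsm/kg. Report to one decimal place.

290.7 mOsm/kg

Effective osmolality excludes urea (freely permeant across cell membranes):
2·Na + glucose/18
= 2·143 + 84/18
= 286 + 4.67
= 290.67 mOsm/kg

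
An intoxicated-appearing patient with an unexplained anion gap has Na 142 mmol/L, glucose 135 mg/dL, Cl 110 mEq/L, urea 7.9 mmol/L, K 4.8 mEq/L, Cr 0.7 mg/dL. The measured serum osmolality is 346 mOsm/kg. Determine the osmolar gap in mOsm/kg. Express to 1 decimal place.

Calculated osmolality = 2·Na + glucose/18 + urea
= 2·142 + 135/18 + 7.9
= 284 + 7.50 + 7.90
= 299.4 mOsm/kg ≈ 299.4 mOsm/kg
Osmolar gap = measured − calculated = 346 − 299.4 = 46.6 mOsm/kg

46.6 mOsm/kg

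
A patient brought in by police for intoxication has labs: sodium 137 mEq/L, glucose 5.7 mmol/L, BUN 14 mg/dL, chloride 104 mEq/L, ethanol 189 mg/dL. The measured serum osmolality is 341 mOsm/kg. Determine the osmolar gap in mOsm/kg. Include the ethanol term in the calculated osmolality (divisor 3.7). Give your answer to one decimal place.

Calculated osmolality = 2·Na + glucose + BUN/2.8 + ethanol/3.7
= 2·137 + 5.7 + 14/2.8 + 189/3.7
= 274 + 5.70 + 5 + 51.08
= 335.78 mOsm/kg ≈ 335.8 mOsm/kg
Osmolar gap = measured − calculated = 341 − 335.8 = 5.2 mOsm/kg

5.2 mOsm/kg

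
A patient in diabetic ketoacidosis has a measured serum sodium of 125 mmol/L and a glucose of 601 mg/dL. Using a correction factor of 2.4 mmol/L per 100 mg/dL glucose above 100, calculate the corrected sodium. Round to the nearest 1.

Corrected Na = measured Na + 2.4 · (glucose − 100)/100
= 125 + 2.4 · (601 − 100)/100
= 125 + 12
= 137 mmol/L

137 mmol/L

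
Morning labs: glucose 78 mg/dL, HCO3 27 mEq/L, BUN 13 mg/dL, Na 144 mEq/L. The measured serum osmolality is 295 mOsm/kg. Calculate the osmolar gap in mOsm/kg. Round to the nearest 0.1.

-2.0 mOsm/kg

Calculated osmolality = 2·Na + glucose/18 + BUN/2.8
= 2·144 + 78/18 + 13/2.8
= 288 + 4.33 + 4.64
= 296.97 mOsm/kg ≈ 297.0 mOsm/kg
Osmolar gap = measured − calculated = 295 − 297.0 = -2.0 mOsm/kg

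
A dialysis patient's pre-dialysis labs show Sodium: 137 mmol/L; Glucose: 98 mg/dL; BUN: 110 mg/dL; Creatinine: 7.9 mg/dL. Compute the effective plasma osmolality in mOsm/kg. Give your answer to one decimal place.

279.4 mOsm/kg

Effective osmolality excludes urea (freely permeant across cell membranes):
2·Na + glucose/18
= 2·137 + 98/18
= 274 + 5.44
= 279.44 mOsm/kg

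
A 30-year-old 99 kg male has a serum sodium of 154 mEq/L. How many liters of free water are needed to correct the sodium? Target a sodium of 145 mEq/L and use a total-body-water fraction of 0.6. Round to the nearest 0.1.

3.7 L

TBW = 0.6 · 99 = 59.4 L
Free water deficit = TBW · (Na/145 − 1)
= 59.4 · (154/145 − 1)
= 59.4 · 0.0621
= 3.69 L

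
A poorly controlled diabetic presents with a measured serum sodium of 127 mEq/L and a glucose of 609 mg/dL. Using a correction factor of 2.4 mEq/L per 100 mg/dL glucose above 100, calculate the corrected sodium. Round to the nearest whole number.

Corrected Na = measured Na + 2.4 · (glucose − 100)/100
= 127 + 2.4 · (609 − 100)/100
= 127 + 12.2
= 139.2 mEq/L

139 mEq/L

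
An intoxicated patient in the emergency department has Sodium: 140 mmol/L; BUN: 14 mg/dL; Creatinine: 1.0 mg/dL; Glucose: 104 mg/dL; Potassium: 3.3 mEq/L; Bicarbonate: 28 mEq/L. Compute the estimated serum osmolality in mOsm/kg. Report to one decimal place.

290.8 mOsm/kg

Calculated osmolality = 2·Na + glucose/18 + BUN/2.8
= 2·140 + 104/18 + 14/2.8
= 280 + 5.78 + 5
= 290.78 mOsm/kg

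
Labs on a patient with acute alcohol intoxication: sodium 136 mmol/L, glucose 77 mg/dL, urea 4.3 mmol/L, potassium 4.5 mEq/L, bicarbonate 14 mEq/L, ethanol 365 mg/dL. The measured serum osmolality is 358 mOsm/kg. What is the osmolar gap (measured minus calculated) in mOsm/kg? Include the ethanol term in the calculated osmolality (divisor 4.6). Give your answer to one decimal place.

-1.9 mOsm/kg

Calculated osmolality = 2·Na + glucose/18 + urea + ethanol/4.6
= 2·136 + 77/18 + 4.3 + 365/4.6
= 272 + 4.28 + 4.30 + 79.35
= 359.93 mOsm/kg ≈ 359.9 mOsm/kg
Osmolar gap = measured − calculated = 358 − 359.9 = -1.9 mOsm/kg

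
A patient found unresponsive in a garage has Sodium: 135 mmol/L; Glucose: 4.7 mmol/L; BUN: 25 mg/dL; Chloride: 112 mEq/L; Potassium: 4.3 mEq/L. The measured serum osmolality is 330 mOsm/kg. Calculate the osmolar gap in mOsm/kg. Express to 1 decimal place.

46.4 mOsm/kg

Calculated osmolality = 2·Na + glucose + BUN/2.8
= 2·135 + 4.7 + 25/2.8
= 270 + 4.70 + 8.93
= 283.63 mOsm/kg ≈ 283.6 mOsm/kg
Osmolar gap = measured − calculated = 330 − 283.6 = 46.4 mOsm/kg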